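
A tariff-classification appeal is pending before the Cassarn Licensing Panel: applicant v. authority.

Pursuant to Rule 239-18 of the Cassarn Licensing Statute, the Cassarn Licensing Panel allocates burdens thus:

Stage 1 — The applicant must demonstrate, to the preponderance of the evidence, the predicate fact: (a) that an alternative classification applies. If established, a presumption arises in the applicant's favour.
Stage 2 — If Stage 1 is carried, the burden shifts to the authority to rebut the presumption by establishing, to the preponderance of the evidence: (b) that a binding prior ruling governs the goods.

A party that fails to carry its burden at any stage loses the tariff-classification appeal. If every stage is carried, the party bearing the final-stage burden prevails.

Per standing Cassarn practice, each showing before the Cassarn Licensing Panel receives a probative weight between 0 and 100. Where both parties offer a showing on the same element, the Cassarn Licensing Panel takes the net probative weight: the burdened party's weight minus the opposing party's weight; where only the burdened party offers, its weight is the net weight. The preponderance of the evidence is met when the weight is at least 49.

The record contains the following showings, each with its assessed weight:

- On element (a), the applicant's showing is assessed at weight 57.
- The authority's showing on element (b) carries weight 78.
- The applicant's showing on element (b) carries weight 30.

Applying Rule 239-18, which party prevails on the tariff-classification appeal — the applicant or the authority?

Stage 1 (applicant, the preponderance of the evidence, weight is at least 49): (a) 57 ≥ 49 — meets.
  Stage 1 is satisfied; the onus moves to the authority.
Stage 2 (authority, the preponderance of the evidence, weight is at least 49): (b) net 78−30=48 < 49 — fails.
  The authority does not carry Stage 2.
The applicant prevails.

applicant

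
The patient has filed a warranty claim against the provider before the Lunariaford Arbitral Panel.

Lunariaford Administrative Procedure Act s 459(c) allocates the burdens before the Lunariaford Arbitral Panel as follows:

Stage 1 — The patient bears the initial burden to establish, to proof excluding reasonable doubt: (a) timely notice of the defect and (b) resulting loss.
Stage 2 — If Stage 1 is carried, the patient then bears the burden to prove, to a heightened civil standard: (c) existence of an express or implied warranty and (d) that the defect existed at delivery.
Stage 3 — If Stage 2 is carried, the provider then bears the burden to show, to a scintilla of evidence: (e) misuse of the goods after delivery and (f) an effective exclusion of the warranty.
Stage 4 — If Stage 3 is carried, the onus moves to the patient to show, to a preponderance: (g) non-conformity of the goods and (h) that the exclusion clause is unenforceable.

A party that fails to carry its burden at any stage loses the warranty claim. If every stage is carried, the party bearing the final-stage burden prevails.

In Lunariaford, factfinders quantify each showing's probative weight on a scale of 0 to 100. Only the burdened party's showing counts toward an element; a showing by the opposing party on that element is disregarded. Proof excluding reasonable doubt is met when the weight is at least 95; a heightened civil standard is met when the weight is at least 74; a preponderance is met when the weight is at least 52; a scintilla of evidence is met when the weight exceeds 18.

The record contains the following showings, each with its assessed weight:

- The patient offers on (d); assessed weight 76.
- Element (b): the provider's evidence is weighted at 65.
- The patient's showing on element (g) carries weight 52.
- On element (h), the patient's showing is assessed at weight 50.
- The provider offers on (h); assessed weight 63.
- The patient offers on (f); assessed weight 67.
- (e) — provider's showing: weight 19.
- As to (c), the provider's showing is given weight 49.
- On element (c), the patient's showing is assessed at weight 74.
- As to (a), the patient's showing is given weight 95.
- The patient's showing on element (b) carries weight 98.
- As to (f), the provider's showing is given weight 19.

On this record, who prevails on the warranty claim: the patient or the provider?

Stage 1 — burden on patient; standard: proof excluding reasonable doubt (weight is at least 95).
    (a): 95 ≥ 95 [met]
    (b): 98 (provider's 65 disregarded) ≥ 95 [met]
  Stage 1 carried; the burden remains with the patient.
Stage 2 — burden on patient; standard: a heightened civil standard (weight is at least 74).
    (c): 74 (provider's 49 disregarded) ≥ 74 [met]
    (d): 76 ≥ 74 [met]
  Stage 2 is satisfied; the onus moves to the provider.
Stage 3 — burden on provider; standard: a scintilla of evidence (weight exceeds 18).
    (e): 19 > 18 [met]
    (f): 19 (patient's 67 disregarded) > 18 [met]
  All elements met. The burden passes to the patient.
Stage 4 — burden on patient; standard: a preponderance (weight is at least 52).
    (g): 52 ≥ 52 [met]
    (h): 50 (provider's 63 disregarded) < 52 [not met]
  The patient does not carry Stage 4.
The provider prevails.

provider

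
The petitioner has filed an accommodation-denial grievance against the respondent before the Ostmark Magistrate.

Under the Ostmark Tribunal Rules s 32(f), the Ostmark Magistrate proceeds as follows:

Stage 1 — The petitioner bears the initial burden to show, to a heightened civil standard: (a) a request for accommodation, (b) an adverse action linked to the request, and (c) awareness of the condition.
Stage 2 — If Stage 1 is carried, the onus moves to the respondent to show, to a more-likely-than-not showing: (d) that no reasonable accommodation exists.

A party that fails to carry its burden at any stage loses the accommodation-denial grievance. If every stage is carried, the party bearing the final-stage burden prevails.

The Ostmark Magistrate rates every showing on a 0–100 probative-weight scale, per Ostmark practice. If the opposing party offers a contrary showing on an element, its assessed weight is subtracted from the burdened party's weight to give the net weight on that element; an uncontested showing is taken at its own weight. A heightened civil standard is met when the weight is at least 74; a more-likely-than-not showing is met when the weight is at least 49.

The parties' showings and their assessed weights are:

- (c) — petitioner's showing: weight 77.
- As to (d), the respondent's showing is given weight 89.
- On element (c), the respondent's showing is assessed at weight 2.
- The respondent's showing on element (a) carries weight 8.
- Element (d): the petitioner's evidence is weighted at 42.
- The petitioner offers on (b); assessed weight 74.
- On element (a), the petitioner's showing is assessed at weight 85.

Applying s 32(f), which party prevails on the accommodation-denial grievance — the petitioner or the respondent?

petitioner

Stage 1 — burden on petitioner; standard: a heightened civil standard (weight is at least 74).
    (a): 85 − 8 = 77 ≥ 74 [met]
    (b): 74 ≥ 74 [met]
    (c): 77 − 2 = 75 ≥ 74 [met]
  All elements met. The burden passes to the respondent.
Stage 2 — burden on respondent; standard: a more-likely-than-not showing (weight is at least 49).
    (d): 89 − 42 = 47 < 49 [not met]
  The respondent does not carry Stage 2.
The analysis ends at Stage 2; the petitioner prevails.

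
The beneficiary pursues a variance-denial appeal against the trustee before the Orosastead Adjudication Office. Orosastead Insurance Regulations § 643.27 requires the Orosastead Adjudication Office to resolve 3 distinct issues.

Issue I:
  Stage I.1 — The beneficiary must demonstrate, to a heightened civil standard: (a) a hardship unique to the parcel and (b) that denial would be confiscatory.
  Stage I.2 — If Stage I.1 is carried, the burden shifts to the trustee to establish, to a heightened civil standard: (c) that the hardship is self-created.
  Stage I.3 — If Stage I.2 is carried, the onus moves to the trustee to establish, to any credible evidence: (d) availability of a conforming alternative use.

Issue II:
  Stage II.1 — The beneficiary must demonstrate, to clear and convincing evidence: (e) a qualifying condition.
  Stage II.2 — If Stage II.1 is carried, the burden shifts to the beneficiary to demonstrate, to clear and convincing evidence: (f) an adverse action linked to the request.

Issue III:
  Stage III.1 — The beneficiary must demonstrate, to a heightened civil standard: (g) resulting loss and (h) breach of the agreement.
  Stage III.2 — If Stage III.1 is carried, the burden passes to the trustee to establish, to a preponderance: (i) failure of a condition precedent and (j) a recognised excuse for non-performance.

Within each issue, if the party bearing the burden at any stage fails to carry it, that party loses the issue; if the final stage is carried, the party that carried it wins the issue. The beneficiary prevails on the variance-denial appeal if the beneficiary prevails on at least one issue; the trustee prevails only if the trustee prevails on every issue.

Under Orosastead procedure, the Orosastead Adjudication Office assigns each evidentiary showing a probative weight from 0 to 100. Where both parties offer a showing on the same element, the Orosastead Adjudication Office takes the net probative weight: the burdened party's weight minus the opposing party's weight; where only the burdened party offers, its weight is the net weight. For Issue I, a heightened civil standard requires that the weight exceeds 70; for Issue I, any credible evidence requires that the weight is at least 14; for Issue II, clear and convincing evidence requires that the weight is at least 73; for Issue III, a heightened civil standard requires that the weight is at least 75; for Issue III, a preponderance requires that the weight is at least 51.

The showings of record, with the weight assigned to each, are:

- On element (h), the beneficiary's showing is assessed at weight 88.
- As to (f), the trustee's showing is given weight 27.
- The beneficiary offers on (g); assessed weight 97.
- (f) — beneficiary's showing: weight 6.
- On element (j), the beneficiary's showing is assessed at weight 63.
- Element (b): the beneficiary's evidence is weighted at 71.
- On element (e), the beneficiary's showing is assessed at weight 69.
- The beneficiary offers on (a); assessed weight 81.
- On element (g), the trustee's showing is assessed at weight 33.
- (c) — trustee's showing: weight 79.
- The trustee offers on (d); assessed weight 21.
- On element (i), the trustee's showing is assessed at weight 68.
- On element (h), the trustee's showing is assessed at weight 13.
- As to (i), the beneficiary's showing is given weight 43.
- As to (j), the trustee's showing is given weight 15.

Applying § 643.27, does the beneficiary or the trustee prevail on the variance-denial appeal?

— Issue I —
Stage I.1 (beneficiary, a heightened civil standard, weight exceeds 70): (a) 81 > 70 — meets; (b) 71 > 70 — meets.
  The beneficiary carries Stage I.1; the trustee now bears the burden.
Stage I.2 (trustee, a heightened civil standard, weight exceeds 70): (c) 79 > 70 — meets.
  All elements met. The trustee retains the burden for Stage I.3.
Stage I.3 (trustee, any credible evidence, weight is at least 14): (d) 21 ≥ 14 — meets.
  Stage I.3 carried; the final stage is satisfied.
All stages carried — the trustee prevails on this issue.
— Issue II —
Stage II.1 — burden on beneficiary; standard: clear and convincing evidence (weight is at least 73).
    (e): 69 < 73 [not met]
  Stage II.1 not carried; the beneficiary fails its burden.
The trustee prevails on this issue.
— Issue III —
At Stage III.1 the beneficiary must meet a heightened civil standard (weight is at least 75): on (g) the weight is 97 less the opposing 33 gives net 64, which does not reach 75, so (g) does not meet the standard; on (h) the weight is 88 less the opposing 13 gives net 75, which does reach 75, so (h) meets the standard.
  Stage III.1 not carried; the beneficiary fails its burden.
So the trustee prevails on this issue.
Per-issue: Issue I → trustee; Issue II → trustee; Issue III → trustee. The beneficiary must prevail on at least one issue; overall, the trustee prevails.

trustee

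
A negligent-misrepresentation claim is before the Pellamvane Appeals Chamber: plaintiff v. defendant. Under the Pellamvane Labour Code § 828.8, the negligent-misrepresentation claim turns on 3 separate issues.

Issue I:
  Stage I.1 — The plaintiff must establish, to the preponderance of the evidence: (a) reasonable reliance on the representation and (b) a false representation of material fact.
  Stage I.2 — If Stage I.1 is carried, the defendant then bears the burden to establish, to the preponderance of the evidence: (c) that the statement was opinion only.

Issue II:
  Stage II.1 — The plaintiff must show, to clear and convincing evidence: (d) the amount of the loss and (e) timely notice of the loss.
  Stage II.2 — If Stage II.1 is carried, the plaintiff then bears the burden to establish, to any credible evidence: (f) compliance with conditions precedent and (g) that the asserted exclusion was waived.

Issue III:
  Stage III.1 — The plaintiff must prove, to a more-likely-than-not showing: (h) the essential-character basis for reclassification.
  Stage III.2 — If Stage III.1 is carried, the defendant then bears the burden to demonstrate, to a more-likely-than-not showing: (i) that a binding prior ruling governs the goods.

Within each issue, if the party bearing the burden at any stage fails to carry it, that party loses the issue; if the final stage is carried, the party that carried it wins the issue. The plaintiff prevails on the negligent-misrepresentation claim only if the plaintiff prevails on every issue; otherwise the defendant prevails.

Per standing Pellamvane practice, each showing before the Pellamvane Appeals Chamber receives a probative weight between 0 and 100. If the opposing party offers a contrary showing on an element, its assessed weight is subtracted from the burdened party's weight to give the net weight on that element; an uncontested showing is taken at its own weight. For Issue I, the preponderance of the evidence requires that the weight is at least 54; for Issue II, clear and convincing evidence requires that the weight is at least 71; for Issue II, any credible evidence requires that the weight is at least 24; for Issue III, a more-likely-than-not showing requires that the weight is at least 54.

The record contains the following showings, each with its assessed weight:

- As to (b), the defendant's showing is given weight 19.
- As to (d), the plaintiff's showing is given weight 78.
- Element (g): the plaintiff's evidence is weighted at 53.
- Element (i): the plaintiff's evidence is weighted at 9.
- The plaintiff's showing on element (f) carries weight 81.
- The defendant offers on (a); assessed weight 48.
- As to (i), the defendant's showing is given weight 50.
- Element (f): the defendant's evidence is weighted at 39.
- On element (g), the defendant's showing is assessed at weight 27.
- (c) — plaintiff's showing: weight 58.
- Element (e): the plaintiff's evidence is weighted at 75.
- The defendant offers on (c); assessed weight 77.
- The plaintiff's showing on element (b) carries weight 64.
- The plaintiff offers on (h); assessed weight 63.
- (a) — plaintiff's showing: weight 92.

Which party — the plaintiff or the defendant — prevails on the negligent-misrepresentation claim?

defendant

— Issue I —
At Stage I.1 the plaintiff must meet the preponderance of the evidence (weight is at least 54): on (a) the weight is 92 less the opposing 48 gives net 44, which does not reach 54, so (a) does not meet the standard; on (b) the weight is 64 less the opposing 19 gives net 45, < 54, so (b) does not meet the standard.
  Stage I.1 not carried; the plaintiff fails its burden.
The defendant prevails on this issue.
— Issue II —
At Stage II.1 the plaintiff must meet clear and convincing evidence (weight is at least 71): on (d) the weight is 78, ≥ 71, so (d) meets the standard; on (e) the weight is 75, ≥ 71, so (e) meets the standard.
  Stage II.1 is satisfied; the plaintiff continues to bear the burden.
At Stage II.2 the plaintiff must meet any credible evidence (weight is at least 24): on (f) the weight is 81 less the opposing 39 gives net 42, which does reach 24, so (f) meets the standard; on (g) the weight is 53 less the opposing 27 gives net 26, ≥ 24, so (g) meets the standard.
  The plaintiff carries the last stage.
All stages carried — the plaintiff prevails on this issue.
— Issue III —
Stage III.1 — burden on plaintiff; standard: a more-likely-than-not showing (weight is at least 54).
    (h): 63 ≥ 54 [met]
  Stage III.1 carried; the burden shifts to the defendant.
Stage III.2 — burden on defendant; standard: a more-likely-than-not showing (weight is at least 54).
    (i): 50 − 9 = 41 < 54 [not met]
  Stage III.2 not carried; the defendant fails its burden.
The plaintiff prevails on this issue.
Per-issue: Issue I → defendant; Issue II → plaintiff; Issue III → plaintiff. The plaintiff must prevail on every issue; overall, the defendant prevails.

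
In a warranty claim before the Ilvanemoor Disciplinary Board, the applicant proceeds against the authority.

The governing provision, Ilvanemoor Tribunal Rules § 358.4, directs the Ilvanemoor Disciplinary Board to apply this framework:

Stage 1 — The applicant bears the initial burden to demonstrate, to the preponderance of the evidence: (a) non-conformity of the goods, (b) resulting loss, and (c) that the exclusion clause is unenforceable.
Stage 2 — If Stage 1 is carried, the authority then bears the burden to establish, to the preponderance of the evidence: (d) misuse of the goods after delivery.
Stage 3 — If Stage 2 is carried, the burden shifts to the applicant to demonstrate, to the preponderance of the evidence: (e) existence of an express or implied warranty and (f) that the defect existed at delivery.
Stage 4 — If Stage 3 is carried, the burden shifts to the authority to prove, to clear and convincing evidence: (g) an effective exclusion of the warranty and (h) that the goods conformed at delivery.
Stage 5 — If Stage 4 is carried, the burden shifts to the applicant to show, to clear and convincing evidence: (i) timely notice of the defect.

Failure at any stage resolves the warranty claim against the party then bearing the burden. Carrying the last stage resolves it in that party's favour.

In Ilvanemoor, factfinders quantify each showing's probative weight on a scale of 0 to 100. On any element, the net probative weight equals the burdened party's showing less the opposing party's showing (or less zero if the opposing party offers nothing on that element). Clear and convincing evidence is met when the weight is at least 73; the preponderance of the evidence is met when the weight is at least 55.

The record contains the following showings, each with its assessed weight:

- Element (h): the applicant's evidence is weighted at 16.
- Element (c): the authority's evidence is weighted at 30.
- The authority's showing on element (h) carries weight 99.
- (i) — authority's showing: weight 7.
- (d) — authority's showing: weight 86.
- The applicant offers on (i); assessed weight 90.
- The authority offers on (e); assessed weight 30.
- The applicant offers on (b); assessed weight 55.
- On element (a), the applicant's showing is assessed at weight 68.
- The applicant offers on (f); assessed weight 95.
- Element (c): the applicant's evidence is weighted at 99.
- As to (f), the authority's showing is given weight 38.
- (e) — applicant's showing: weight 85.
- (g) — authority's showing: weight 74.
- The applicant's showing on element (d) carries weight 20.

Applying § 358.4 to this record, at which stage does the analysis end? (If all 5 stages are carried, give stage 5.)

stage 5

Stage 1 — burden on applicant; standard: the preponderance of the evidence (weight is at least 55).
    (a): 68 ≥ 55 [met]
    (b): 55 ≥ 55 [met]
    (c): 99 − 30 = 69 ≥ 55 [met]
  The applicant carries Stage 1; the authority now bears the burden.
Stage 2 — burden on authority; standard: the preponderance of the evidence (weight is at least 55).
    (d): 86 − 20 = 66 ≥ 55 [met]
  Stage 2 is satisfied; the onus moves to the applicant.
Stage 3 — burden on applicant; standard: the preponderance of the evidence (weight is at least 55).
    (e): 85 − 30 = 55 ≥ 55 [met]
    (f): 95 − 38 = 57 ≥ 55 [met]
  Stage 3 carried; the burden shifts to the authority.
Stage 4 — burden on authority; standard: clear and convincing evidence (weight is at least 73).
    (g): 74 ≥ 73 [met]
    (h): 99 − 16 = 83 ≥ 73 [met]
  Stage 4 is satisfied; the onus moves to the applicant.
Stage 5 — burden on applicant; standard: clear and convincing evidence (weight is at least 73).
    (i): 90 − 7 = 83 ≥ 73 [met]
  All elements met at the final stage.
All stages carried — the applicant prevails.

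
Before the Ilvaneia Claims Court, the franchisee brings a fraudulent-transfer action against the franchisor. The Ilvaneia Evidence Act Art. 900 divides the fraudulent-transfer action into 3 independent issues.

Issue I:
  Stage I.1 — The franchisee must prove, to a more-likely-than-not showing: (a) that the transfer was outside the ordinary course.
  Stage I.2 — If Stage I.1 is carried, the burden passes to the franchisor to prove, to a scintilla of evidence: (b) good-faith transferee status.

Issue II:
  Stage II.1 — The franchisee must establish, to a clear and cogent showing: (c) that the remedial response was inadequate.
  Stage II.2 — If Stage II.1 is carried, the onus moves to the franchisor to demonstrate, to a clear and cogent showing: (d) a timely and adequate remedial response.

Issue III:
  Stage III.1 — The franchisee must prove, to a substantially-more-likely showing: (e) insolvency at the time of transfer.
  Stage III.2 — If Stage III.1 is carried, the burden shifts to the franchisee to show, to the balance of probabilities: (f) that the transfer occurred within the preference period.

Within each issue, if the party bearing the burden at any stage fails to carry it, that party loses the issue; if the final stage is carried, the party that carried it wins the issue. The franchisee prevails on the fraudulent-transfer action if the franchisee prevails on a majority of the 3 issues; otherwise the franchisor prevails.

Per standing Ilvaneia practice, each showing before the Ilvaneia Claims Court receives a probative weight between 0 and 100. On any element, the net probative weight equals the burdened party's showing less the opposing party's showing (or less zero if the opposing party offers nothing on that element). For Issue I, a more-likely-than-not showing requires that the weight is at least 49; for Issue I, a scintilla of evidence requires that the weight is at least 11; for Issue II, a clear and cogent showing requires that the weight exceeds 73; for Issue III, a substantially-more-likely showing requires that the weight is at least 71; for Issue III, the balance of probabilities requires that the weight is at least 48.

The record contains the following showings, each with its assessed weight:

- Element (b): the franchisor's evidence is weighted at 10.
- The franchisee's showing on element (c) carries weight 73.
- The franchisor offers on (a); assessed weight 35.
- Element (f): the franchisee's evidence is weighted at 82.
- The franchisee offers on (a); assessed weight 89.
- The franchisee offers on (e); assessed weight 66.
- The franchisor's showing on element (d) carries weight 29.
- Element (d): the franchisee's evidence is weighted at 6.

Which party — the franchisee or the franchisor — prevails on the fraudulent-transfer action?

franchisor

— Issue I —
At Stage I.1 the franchisee must meet a more-likely-than-not showing (weight is at least 49): on (a) the weight is 89 less the opposing 35 gives net 54, which does reach 49, so (a) meets the standard.
  Stage I.1 is satisfied; the onus moves to the franchisor.
At Stage I.2 the franchisor must meet a scintilla of evidence (weight is at least 11): on (b) the weight is 10, < 11, so (b) does not meet the standard.
  The franchisor does not carry Stage I.2.
So the franchisee prevails on this issue.
— Issue II —
At Stage II.1 the franchisee must meet a clear and cogent showing (weight exceeds 73): on (c) the weight is 73, ≤ 73, so (c) does not meet the standard.
  Stage II.1 not carried; the franchisee fails its burden.
So the franchisor prevails on this issue.
— Issue III —
At Stage III.1 the franchisee must meet a substantially-more-likely showing (weight is at least 71): on (e) the weight is 66, which does not reach 71, so (e) does not meet the standard.
  Not every element is met, so the franchisee fails to carry Stage III.1.
The analysis ends at Stage III.1; the franchisor prevails on this issue.
Per-issue: Issue I → franchisee; Issue II → franchisor; Issue III → franchisor. The franchisee must prevail on a majority of issues; overall, the franchisor prevails.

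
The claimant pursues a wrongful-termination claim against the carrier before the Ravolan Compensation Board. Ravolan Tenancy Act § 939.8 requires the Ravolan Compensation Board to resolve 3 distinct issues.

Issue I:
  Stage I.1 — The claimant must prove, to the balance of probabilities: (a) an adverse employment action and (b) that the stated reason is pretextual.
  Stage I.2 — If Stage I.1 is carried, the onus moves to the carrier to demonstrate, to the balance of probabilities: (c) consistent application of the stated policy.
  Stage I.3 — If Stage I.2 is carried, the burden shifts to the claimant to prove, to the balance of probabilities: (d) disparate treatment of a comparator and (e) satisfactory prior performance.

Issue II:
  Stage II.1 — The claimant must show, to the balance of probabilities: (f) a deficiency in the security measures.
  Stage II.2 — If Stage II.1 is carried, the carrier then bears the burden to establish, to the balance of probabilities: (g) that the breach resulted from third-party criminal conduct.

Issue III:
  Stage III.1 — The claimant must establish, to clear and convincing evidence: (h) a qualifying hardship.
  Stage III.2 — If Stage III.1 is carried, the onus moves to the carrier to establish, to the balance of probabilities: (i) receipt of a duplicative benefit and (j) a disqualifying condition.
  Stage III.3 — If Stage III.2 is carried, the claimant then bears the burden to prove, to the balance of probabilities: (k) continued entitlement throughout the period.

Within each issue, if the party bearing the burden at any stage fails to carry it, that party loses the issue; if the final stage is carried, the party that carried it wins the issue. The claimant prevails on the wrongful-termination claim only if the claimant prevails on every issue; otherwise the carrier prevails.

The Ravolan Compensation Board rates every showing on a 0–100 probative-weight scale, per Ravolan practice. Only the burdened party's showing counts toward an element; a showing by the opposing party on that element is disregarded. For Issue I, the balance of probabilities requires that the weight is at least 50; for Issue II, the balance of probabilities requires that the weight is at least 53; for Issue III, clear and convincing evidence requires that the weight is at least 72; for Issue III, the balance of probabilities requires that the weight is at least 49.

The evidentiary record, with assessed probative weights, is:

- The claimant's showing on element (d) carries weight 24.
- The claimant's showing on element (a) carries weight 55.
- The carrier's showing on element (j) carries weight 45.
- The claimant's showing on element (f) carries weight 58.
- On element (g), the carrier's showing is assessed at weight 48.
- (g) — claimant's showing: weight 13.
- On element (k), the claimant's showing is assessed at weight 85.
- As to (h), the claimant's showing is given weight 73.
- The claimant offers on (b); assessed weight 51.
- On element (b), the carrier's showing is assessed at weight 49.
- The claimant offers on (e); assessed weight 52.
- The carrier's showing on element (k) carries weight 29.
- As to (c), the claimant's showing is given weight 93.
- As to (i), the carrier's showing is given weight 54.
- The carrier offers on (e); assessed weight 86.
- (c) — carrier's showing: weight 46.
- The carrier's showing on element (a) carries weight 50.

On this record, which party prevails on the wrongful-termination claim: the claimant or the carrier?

claimant

— Issue I —
At Stage I.1 the claimant must meet the balance of probabilities (weight is at least 50): on (a) the weight is 55 (the carrier's 50 is given no effect), ≥ 50, so (a) meets the standard; on (b) the weight is 51 (the carrier's 49 is given no effect), ≥ 50, so (b) meets the standard.
  The claimant carries Stage I.1; the carrier now bears the burden.
At Stage I.2 the carrier must meet the balance of probabilities (weight is at least 50): on (c) the weight is 46 (the claimant's 93 is given no effect), which does not reach 50, so (c) does not meet the standard.
  The carrier does not carry Stage I.2.
The claimant prevails on this issue.
— Issue II —
Stage II.1 — burden on claimant; standard: the balance of probabilities (weight is at least 53).
    (f): 58 ≥ 53 [met]
  Stage II.1 is satisfied; the onus moves to the carrier.
Stage II.2 — burden on carrier; standard: the balance of probabilities (weight is at least 53).
    (g): 48 (claimant's 13 disregarded) < 53 [not met]
  Stage II.2 not carried; the carrier fails its burden.
The analysis ends at Stage II.2; the claimant prevails on this issue.
— Issue III —
Stage III.1 — burden on claimant; standard: clear and convincing evidence (weight is at least 72).
    (h): 73 ≥ 72 [met]
  All elements met. The burden passes to the carrier.
Stage III.2 — burden on carrier; standard: the balance of probabilities (weight is at least 49).
    (i): 54 ≥ 49 [met]
    (j): 45 < 49 [not met]
  The carrier does not carry Stage III.2.
So the claimant prevails on this issue.
Per-issue: Issue I → claimant; Issue II → claimant; Issue III → claimant. The claimant must prevail on every issue; overall, the claimant prevails.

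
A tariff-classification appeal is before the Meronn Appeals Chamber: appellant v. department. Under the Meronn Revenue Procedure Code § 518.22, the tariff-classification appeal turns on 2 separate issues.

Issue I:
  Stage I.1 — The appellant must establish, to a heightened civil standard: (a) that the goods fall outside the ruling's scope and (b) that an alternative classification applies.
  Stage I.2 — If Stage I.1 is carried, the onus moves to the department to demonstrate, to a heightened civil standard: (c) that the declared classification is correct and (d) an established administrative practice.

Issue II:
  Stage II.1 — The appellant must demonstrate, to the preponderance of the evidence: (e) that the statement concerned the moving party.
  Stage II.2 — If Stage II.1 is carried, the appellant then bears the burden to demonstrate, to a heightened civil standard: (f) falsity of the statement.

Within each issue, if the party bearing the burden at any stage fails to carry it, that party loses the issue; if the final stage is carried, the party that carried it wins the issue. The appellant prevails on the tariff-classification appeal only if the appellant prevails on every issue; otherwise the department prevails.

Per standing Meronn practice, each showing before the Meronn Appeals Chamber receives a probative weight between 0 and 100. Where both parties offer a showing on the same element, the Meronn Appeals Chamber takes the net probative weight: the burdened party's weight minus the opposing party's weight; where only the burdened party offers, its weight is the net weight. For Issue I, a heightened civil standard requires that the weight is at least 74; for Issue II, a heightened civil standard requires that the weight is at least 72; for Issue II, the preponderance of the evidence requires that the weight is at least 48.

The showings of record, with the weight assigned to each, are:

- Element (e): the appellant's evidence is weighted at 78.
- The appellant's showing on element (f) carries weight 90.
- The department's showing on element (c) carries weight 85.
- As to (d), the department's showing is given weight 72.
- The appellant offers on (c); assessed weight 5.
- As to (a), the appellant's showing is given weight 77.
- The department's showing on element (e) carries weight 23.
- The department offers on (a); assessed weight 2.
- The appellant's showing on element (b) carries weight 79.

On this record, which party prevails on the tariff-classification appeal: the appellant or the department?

— Issue I —
At Stage I.1 the appellant must meet a heightened civil standard (weight is at least 74): on (a) the weight is 77 less the opposing 2 gives net 75, which does reach 74, so (a) meets the standard; on (b) the weight is 79, ≥ 74, so (b) meets the standard.
  The appellant carries Stage I.1; the department now bears the burden.
At Stage I.2 the department must meet a heightened civil standard (weight is at least 74): on (c) the weight is 85 less the opposing 5 gives net 80, ≥ 74, so (c) meets the standard; on (d) the weight is 72, < 74, so (d) does not meet the standard.
  The department does not carry Stage I.2.
The appellant prevails on this issue.
— Issue II —
Stage II.1 (appellant, the preponderance of the evidence, weight is at least 48): (e) net 78−23=55 ≥ 48 — meets.
  Stage II.1 carried; the burden remains with the appellant.
Stage II.2 (appellant, a heightened civil standard, weight is at least 72): (f) 90 ≥ 72 — meets.
  Stage II.2 carried; the final stage is satisfied.
Every stage carried; the appellant prevails on this issue.
Per-issue: Issue I → appellant; Issue II → appellant. The appellant must prevail on every issue; overall, the appellant prevails.

appellant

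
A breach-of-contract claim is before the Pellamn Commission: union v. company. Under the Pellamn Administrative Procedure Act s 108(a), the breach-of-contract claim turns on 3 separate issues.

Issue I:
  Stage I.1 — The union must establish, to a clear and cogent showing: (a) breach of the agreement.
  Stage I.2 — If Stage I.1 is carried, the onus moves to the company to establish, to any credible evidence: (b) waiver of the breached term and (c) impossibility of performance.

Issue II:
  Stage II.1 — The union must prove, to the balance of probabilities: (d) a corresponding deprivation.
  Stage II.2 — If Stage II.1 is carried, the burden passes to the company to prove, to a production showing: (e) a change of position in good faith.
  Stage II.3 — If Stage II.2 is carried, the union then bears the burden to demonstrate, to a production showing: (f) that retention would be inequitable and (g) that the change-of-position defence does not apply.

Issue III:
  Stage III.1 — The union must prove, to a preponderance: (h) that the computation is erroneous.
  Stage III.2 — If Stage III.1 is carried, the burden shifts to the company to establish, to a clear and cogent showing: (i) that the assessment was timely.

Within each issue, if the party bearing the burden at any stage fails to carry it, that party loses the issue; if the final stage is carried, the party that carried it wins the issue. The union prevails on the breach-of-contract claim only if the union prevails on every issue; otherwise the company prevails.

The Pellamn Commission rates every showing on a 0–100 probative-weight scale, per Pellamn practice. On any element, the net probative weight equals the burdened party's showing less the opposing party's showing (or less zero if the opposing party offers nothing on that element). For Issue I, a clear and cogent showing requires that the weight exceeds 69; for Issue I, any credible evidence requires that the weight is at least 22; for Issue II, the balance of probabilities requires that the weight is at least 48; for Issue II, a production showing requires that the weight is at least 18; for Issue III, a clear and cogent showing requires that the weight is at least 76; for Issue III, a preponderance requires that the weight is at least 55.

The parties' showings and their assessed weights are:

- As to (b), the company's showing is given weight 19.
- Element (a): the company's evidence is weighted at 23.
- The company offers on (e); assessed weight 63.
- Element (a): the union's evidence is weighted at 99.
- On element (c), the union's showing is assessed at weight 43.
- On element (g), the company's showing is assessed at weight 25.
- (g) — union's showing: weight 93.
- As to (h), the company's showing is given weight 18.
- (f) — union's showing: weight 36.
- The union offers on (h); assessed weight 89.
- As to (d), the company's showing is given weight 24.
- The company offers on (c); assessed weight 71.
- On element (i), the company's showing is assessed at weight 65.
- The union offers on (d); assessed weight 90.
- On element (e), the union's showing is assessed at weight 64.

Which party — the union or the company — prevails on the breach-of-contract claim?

union

— Issue I —
At Stage I.1 the union must meet a clear and cogent showing (weight exceeds 69): on (a) the weight is 99 less the opposing 23 gives net 76, > 69, so (a) meets the standard.
  All elements met. The burden passes to the company.
At Stage I.2 the company must meet any credible evidence (weight is at least 22): on (b) the weight is 19, < 22, so (b) does not meet the standard; on (c) the weight is 71 less the opposing 43 gives net 28, which does reach 22, so (c) meets the standard.
  Stage I.2 not carried; the company fails its burden.
So the union prevails on this issue.
— Issue II —
Stage II.1 — burden on union; standard: the balance of probabilities (weight is at least 48).
    (d): 90 − 24 = 66 ≥ 48 [met]
  The union carries Stage II.1; the company now bears the burden.
Stage II.2 — burden on company; standard: a production showing (weight is at least 18).
    (e): 63 − 64 = -1 < 18 [not met]
  Stage II.2 not carried; the company fails its burden.
The union prevails on this issue.
— Issue III —
Stage III.1 (union, a preponderance, weight is at least 55): (h) net 89−18=71 ≥ 55 — meets.
  Stage III.1 carried; the burden shifts to the company.
Stage III.2 (company, a clear and cogent showing, weight is at least 76): (i) 65 < 76 — fails.
  Not every element is met, so the company fails to carry Stage III.2.
The analysis ends at Stage III.2; the union prevails on this issue.
Per-issue: Issue I → union; Issue II → union; Issue III → union. The union must prevail on every issue; overall, the union prevails.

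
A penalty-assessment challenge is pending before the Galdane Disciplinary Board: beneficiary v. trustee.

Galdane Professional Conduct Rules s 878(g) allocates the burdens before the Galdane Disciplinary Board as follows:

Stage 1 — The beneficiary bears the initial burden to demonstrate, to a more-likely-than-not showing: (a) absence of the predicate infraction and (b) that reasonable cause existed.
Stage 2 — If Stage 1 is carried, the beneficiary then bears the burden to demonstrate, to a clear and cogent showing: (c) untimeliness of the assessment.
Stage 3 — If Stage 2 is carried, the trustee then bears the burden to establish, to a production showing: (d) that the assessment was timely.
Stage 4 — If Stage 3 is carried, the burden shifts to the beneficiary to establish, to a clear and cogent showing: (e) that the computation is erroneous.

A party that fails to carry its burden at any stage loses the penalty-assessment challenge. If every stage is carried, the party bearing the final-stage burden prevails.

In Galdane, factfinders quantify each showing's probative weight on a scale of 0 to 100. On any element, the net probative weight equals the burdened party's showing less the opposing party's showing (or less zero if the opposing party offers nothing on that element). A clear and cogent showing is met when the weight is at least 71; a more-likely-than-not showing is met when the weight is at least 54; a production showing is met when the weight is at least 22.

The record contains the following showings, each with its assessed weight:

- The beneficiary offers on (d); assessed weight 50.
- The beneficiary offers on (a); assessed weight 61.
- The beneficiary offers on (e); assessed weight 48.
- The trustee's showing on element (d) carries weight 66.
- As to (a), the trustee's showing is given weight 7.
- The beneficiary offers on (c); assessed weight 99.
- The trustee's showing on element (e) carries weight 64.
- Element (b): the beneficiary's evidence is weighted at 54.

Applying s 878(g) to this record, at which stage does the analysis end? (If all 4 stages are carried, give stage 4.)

At Stage 1 the beneficiary must meet a more-likely-than-not showing (weight is at least 54): on (a) the weight is 61 less the opposing 7 gives net 54, ≥ 54, so (a) meets the standard; on (b) the weight is 54, which does reach 54, so (b) meets the standard.
  All elements met. The beneficiary retains the burden for Stage 2.
At Stage 2 the beneficiary must meet a clear and cogent showing (weight is at least 71): on (c) the weight is 99, ≥ 71, so (c) meets the standard.
  All elements met. The burden passes to the trustee.
At Stage 3 the trustee must meet a production showing (weight is at least 22): on (d) the weight is 66 less the opposing 50 gives net 16, < 22, so (d) does not meet the standard.
  Not every element is met, so the trustee fails to carry Stage 3.
So the beneficiary prevails.

stage 3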